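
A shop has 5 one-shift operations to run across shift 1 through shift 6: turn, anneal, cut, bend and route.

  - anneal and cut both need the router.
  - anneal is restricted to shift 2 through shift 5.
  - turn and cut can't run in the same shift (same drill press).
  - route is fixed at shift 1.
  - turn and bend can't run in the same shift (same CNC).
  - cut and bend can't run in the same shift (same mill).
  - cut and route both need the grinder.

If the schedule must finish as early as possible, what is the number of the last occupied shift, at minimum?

anneal can't be placed before shift 2, so the schedule must run through at least shift 2.
Could 2 shifts be enough, i.e. nothing placed later than shift 2? No: anneal's window within 2 shifts is {shift 2}; route's window within 2 shifts is {shift 1}; cut can't share with route (shift 1) → {shift 2}; cut can't share with anneal (shift 2) → nothing is left.
So 2 shifts is not enough.
3 works (last occupied shift: shift 3): for example anneal in shift 2; bend in shift 2; turn in shift 1; route in shift 1; cut in shift 3.

shift 3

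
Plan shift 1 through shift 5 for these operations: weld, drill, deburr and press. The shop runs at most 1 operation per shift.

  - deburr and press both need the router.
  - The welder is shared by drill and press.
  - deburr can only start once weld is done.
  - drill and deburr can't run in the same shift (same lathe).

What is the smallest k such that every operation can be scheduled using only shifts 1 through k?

The precedence chain requires at least 2 distinct shifts.
With at most 1 per shift and 4 operations, at least 4 shifts are needed.
4 works (last occupied shift: shift 4): for example deburr in shift 2; press in shift 4; weld in shift 1; drill in shift 3.

4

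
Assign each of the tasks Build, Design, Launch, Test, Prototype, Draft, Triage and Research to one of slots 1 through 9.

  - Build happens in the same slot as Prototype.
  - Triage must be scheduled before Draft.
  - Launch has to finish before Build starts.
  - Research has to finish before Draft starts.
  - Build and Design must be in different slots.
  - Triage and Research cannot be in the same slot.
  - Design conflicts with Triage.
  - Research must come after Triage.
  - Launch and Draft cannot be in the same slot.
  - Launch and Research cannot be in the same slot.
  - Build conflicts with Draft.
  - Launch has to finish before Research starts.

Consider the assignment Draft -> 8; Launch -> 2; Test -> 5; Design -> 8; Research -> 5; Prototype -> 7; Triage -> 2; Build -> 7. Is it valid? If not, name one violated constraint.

Yes, all constraints hold

Triage and Research cannot be in the same slot — holds.
Build happens in the same slot as Prototype — holds.
Launch has to finish before Research starts — holds.
Launch and Draft cannot be in the same slot — holds.
Build conflicts with Draft — holds.
Launch has to finish before Build starts — holds.
Launch and Research cannot be in the same slot — holds.
Build and Design must be in different slots — holds.
Design conflicts with Triage — holds.
Research must come after Triage — holds.
Research has to finish before Draft starts — holds.
Triage must be scheduled before Draft — holds.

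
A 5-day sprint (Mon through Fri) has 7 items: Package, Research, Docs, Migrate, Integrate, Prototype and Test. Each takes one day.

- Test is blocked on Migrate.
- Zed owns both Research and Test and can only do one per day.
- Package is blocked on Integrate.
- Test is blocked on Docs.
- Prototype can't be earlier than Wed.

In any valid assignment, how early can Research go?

Research at Mon is achievable: Research=Mon, Docs=Mon, Prototype=Wed, Package=Tue, Test=Tue, Migrate=Mon, Integrate=Mon.

Mon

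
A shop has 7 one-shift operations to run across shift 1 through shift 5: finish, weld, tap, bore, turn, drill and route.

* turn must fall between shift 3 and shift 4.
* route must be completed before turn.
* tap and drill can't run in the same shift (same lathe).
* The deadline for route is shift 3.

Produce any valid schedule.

turn -> shift 3, finish -> shift 1, bore -> shift 1, tap -> shift 1, weld -> shift 1, route -> shift 1, drill -> shift 2

Checking: route(shift 1) before turn(shift 3); tap(shift 1) != drill(shift 2); route=shift 1 in [shift 1,shift 3]; turn=shift 3 in [shift 3,shift 4].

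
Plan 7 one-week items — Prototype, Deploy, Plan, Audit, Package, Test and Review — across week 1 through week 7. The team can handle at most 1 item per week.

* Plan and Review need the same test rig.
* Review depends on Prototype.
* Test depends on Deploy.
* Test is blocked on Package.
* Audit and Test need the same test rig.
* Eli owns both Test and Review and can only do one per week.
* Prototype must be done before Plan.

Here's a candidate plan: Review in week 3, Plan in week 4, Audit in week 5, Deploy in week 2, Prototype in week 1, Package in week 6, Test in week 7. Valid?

Test depends on Deploy — holds.
Review depends on Prototype — holds.
Test is blocked on Package — holds.
Eli owns both Test and Review and can only do one per week — holds.
Plan and Review need the same test rig — holds.
Audit and Test need the same test rig — holds.
Prototype must be done before Plan — holds.
The team can handle at most 1 item per week — holds.

Yes, all constraints hold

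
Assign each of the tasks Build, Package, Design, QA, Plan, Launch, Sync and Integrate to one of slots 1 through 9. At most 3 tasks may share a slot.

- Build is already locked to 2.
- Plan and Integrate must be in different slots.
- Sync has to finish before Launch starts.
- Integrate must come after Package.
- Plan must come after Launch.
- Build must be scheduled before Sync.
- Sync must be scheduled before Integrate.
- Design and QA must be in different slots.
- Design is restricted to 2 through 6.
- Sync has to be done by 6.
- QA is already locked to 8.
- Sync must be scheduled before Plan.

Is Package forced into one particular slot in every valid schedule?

No

Package can be 1 (e.g. QA in 8, Build in 2, Integrate in 4, Package in 1, Design in 2, Sync in 3, Launch in 4, Plan in 5) or 2 (e.g. Integrate=4, Sync=3, Launch=4, Design=2, Package=2, Plan=5, QA=8, Build=2).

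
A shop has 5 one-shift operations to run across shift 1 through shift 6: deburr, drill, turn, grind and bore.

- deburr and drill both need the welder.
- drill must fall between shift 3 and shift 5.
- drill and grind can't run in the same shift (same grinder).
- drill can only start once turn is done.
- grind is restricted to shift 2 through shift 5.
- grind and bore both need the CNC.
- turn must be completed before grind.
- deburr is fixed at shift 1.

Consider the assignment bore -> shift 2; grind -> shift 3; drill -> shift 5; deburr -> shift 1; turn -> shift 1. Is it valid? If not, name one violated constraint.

drill can only start once turn is done — holds.
turn must be completed before grind — holds.
grind is restricted to shift 2 through shift 5 — holds.
deburr and drill both need the welder — holds.
grind and bore both need the CNC — holds.
drill must fall between shift 3 and shift 5 — holds.
drill and grind can't run in the same shift (same grinder) — holds.
deburr is fixed at shift 1 — holds.

Valid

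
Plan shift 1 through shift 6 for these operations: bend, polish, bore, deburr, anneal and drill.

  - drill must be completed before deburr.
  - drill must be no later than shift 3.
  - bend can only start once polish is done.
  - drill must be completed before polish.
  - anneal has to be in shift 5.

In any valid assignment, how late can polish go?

shift 5

Precedence pushes polish to at least shift 2; downstream work caps polish at shift 5.
polish at shift 5 is achievable: bend -> shift 6, bore -> shift 1, deburr -> shift 2, anneal -> shift 5, polish -> shift 5, drill -> shift 1.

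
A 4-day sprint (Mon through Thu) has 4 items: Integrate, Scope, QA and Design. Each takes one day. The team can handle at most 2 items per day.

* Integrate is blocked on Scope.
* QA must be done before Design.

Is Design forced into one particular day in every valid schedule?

Design can be Tue (e.g. QA=Mon; Integrate=Tue; Scope=Mon; Design=Tue) or Wed (e.g. Scope=Mon; QA=Mon; Integrate=Tue; Design=Wed).

No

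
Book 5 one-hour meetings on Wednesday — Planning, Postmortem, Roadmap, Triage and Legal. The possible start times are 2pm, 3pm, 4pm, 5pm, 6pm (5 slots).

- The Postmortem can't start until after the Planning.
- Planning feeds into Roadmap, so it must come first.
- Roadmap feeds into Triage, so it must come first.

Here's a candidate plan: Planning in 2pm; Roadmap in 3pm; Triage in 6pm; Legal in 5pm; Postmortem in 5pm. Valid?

Yes, all constraints hold

Planning feeds into Roadmap, so it must come first — holds.
The Postmortem can't start until after the Planning — holds.
Roadmap feeds into Triage, so it must come first — holds.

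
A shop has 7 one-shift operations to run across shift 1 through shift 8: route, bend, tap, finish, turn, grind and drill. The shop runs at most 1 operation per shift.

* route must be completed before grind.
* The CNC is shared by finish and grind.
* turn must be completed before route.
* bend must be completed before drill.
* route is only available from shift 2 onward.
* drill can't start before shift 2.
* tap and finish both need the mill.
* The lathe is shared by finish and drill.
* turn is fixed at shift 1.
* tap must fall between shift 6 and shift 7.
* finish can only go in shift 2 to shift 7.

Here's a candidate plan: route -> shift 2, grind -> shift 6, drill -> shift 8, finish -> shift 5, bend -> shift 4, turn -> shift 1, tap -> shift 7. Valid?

Yes

finish can only go in shift 2 to shift 7 — holds.
bend must be completed before drill — holds.
The lathe is shared by finish and drill — holds.
The shop runs at most 1 operation per shift — holds.
turn must be completed before route — holds.
route must be completed before grind — holds.
The CNC is shared by finish and grind — holds.
route is only available from shift 2 onward — holds.
tap and finish both need the mill — holds.
tap must fall between shift 6 and shift 7 — holds.
turn is fixed at shift 1 — holds.
drill can't start before shift 2 — holds.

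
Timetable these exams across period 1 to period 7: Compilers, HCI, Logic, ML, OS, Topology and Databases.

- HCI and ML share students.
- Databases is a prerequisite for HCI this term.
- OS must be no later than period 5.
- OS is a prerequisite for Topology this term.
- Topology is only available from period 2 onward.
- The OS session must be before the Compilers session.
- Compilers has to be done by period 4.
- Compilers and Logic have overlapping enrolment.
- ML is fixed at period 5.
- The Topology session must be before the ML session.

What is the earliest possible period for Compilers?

period 2

Precedence pushes Compilers to at least period 2; Compilers's own window allows nothing later than period 4.
Compilers at period 2 is achievable: Topology=period 2; Logic=period 1; OS=period 1; Compilers=period 2; Databases=period 1; ML=period 5; HCI=period 2.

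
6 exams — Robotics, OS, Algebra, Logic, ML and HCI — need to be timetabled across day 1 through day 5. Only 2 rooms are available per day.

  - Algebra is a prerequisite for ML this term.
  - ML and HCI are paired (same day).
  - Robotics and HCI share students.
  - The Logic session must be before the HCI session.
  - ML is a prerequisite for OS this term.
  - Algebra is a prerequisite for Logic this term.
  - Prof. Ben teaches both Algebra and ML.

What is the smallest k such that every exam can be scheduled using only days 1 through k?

The precedence chain requires at least 4 distinct days.
With at most 2 per day and 6 exams, at least 3 days are needed.
4 works (last occupied day: day 4): for example Robotics=day 1; OS=day 4; Logic=day 2; ML=day 3; HCI=day 3; Algebra=day 1.

4 days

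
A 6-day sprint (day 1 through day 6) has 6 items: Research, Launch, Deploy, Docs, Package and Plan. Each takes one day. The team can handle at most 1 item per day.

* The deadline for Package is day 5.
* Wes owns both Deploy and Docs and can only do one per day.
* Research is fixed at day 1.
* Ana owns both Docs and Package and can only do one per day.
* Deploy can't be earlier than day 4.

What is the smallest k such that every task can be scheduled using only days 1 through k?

With at most 1 per day and 6 tasks, at least 6 days are needed.
Deploy can't be placed before day 4, so the schedule must run through at least day 4.
6 works (last occupied day: day 6): for example Research=day 1; Package=day 2; Docs=day 5; Launch=day 3; Plan=day 6; Deploy=day 4.

6 days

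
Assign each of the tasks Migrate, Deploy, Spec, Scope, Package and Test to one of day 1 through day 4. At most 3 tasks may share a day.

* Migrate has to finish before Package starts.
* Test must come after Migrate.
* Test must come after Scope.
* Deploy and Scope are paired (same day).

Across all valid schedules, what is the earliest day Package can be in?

Precedence pushes Package to at least day 2.
Package at day 2 is achievable: Test in day 2, Scope in day 1, Migrate in day 1, Deploy in day 1, Package in day 2, Spec in day 2.

day 2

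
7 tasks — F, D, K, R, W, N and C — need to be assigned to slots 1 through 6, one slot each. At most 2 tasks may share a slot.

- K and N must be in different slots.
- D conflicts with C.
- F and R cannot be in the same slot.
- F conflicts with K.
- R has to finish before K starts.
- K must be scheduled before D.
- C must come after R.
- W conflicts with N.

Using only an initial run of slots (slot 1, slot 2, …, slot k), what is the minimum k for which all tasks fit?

4

The precedence chain requires at least 3 distinct slots.
With at most 2 per slot and 7 tasks, at least 4 slots are needed.
4 works (last occupied slot: 4): for example R=1; F=3; W=1; K=2; D=3; C=2; N=4.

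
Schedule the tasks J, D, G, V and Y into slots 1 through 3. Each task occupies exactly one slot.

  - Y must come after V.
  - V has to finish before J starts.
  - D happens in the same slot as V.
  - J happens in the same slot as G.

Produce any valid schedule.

J -> 2, V -> 1, G -> 2, Y -> 2, D -> 1

Checking: V(1) before Y(2); V(1) before J(2); D = V = 1; J = G = 2.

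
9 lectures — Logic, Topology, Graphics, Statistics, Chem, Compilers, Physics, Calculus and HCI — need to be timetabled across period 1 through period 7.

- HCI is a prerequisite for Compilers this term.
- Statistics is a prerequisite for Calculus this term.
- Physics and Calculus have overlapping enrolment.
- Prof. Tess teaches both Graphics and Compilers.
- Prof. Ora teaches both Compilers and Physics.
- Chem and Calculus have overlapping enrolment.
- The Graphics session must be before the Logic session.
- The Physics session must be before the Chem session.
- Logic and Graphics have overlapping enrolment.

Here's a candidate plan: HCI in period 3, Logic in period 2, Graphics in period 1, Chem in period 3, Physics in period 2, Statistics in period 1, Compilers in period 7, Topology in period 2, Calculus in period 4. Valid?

Statistics is a prerequisite for Calculus this term — holds.
Prof. Tess teaches both Graphics and Compilers — holds.
The Graphics session must be before the Logic session — holds.
Prof. Ora teaches both Compilers and Physics — holds.
Logic and Graphics have overlapping enrolment — holds.
Physics and Calculus have overlapping enrolment — holds.
Chem and Calculus have overlapping enrolment — holds.
HCI is a prerequisite for Compilers this term — holds.
The Physics session must be before the Chem session — holds.

Valid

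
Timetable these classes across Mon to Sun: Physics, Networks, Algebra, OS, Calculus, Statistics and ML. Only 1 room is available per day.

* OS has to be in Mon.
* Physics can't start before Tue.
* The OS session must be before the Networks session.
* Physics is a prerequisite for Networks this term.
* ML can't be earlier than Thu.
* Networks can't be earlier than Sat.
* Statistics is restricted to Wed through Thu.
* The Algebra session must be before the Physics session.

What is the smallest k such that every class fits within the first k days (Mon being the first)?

7

The precedence chain requires at least 3 distinct days.
With at most 1 per day and 7 classes, at least 7 days are needed.
Networks can't be placed before Sat — that is day 6 counting from Mon — so the schedule must run through at least 6 days.
7 works (last occupied day: Sun): for example Calculus -> Sun; Physics -> Fri; ML -> Thu; Statistics -> Wed; Networks -> Sat; Algebra -> Tue; OS -> Mon.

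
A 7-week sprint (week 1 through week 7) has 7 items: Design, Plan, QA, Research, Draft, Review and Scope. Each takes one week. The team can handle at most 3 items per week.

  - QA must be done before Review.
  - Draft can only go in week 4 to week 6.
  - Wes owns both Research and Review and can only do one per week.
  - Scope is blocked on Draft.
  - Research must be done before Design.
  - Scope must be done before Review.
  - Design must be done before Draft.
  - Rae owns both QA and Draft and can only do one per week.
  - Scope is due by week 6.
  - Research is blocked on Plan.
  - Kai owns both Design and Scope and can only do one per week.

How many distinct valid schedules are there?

34

Splitting on Design: it can be week 3 (19), week 4 (15). Listing each branch's schedules as (Plan, QA, Research, Draft, Review, Scope) by week number:
Design=week 3: (1,1,2,4,6,5) (1,1,2,4,7,5) (1,1,2,4,7,6) (1,1,2,5,7,6) (1,2,2,4,6,5) (1,2,2,4,7,5) (1,2,2,4,7,6) (1,2,2,5,7,6) (1,3,2,4,6,5) (1,3,2,4,7,5) (1,3,2,4,7,6) (1,3,2,5,7,6) (1,4,2,5,7,6) (1,5,2,4,6,5) (1,5,2,4,7,5) (1,5,2,4,7,6) (1,6,2,4,7,5) (1,6,2,4,7,6) (1,6,2,5,7,6) — 19.
Design=week 4: (1,1,2,5,7,6) (1,1,3,5,7,6) (1,2,2,5,7,6) (1,2,3,5,7,6) (1,3,2,5,7,6) (1,3,3,5,7,6) (1,4,2,5,7,6) (1,4,3,5,7,6) (1,6,2,5,7,6) (1,6,3,5,7,6) (2,1,3,5,7,6) (2,2,3,5,7,6) (2,3,3,5,7,6) (2,4,3,5,7,6) (2,6,3,5,7,6) — 15.
Summing: 19 + 15 = 34.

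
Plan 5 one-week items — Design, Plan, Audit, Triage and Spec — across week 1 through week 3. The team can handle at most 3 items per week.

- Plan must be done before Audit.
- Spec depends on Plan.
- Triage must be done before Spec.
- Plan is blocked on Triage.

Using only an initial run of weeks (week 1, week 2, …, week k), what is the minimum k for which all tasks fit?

3 weeks

The precedence chain requires at least 3 distinct weeks.
With at most 3 per week and 5 tasks, at least 2 weeks are needed.
3 works (last occupied week: week 3): for example Plan=week 2, Audit=week 3, Spec=week 3, Design=week 1, Triage=week 1.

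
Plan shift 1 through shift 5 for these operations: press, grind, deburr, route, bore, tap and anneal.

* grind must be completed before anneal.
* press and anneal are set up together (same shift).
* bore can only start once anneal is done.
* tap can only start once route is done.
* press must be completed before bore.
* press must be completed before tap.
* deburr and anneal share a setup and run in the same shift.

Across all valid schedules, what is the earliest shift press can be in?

Press must be in the same shift as anneal, which can't be before shift 2, so press is at least shift 2; downstream work caps press at shift 4.
press at shift 2 is achievable: press=shift 2, tap=shift 3, deburr=shift 2, anneal=shift 2, route=shift 1, grind=shift 1, bore=shift 3.

shift 2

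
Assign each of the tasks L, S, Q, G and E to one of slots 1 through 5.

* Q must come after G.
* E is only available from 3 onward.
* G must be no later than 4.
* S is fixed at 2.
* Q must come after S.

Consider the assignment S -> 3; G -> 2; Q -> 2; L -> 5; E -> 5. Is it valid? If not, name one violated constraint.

Q must come after S — violated.
G must be no later than 4 — holds.
Q must come after G — violated.
E is only available from 3 onward — holds.
S is fixed at 2 — violated.

No. Q must come after S is not satisfied.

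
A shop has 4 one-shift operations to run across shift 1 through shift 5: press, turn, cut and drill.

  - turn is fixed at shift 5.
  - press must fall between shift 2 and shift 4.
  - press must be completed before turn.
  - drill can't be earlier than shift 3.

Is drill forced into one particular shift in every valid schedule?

drill can be shift 3 (e.g. turn in shift 5; press in shift 2; cut in shift 1; drill in shift 3) or shift 4 (e.g. drill -> shift 4, press -> shift 2, cut -> shift 1, turn -> shift 5).

No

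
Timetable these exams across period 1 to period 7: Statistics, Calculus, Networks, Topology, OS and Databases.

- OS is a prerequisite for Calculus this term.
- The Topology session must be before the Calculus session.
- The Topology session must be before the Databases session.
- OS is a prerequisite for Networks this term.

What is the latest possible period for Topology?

Downstream work caps Topology at period 6.
Topology at period 6 is achievable: Calculus -> period 7, OS -> period 1, Topology -> period 6, Statistics -> period 1, Networks -> period 2, Databases -> period 7.

period 6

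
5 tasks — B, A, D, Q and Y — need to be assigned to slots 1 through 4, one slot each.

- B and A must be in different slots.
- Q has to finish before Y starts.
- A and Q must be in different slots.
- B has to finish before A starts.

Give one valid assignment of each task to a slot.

Q in 1; A in 2; B in 1; D in 1; Y in 2

Checking: Q(1) before Y(2); B(1) before A(2); B(1) != A(2); A(2) != Q(1).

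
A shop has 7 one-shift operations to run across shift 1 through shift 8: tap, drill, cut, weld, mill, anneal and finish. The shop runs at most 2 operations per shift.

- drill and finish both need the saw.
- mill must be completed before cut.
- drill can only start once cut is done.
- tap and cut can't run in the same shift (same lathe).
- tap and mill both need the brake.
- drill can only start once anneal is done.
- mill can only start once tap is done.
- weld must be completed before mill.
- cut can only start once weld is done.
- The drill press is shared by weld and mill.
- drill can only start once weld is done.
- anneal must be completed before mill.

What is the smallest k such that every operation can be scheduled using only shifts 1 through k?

The precedence chain requires at least 4 distinct shifts.
With at most 2 per shift and 7 operations, at least 4 shifts are needed.
Could 4 shifts be enough, i.e. nothing placed later than shift 4? No: cut must come after weld (at shift 1 or later) → {shift 2, shift 3, shift 4}; weld must come before cut (at shift 4 or earlier) → {shift 1, shift 2, shift 3}; mill must come after anneal (at shift 1 or later) → {shift 2, shift 3, shift 4}; anneal must come before mill (at shift 4 or earlier) → {shift 1, shift 2, shift 3}; drill must come after anneal (at shift 1 or later) → {shift 2, shift 3, shift 4}; tap must come before mill (at shift 4 or earlier) → {shift 1, shift 2, shift 3}; drill must come after cut (at shift 2 or later) → {shift 3, shift 4}; cut must come before drill (at shift 4 or earlier) → {shift 2, shift 3}; cut must come after mill (at shift 2 or later) → {shift 3}; mill must come before cut (at shift 3 or earlier) → {shift 2}; weld must come before mill (at shift 2 or earlier) → {shift 1}; tap can't share with cut (shift 3) → {shift 1, shift 2}; tap can't share with mill (shift 2) → {shift 1}; anneal can't use shift 1, already full with tap and weld (limit 2) → {shift 2, shift 3}; mill must come after anneal (at shift 2 or later) → nothing is left.
So 4 shifts is not enough.
5 works (last occupied shift: shift 5): for example weld in shift 1, mill in shift 3, drill in shift 5, cut in shift 4, tap in shift 2, finish in shift 2, anneal in shift 1.

5 shifts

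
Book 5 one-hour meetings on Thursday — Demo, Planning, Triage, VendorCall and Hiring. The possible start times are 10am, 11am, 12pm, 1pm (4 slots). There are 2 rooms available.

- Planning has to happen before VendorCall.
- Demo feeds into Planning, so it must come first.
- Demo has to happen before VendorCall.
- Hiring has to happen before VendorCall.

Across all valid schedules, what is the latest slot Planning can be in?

12pm

Precedence pushes Planning to at least 11am; downstream work caps Planning at 12pm.
Planning at 12pm is achievable: VendorCall -> 1pm, Planning -> 12pm, Hiring -> 10am, Triage -> 11am, Demo -> 10am.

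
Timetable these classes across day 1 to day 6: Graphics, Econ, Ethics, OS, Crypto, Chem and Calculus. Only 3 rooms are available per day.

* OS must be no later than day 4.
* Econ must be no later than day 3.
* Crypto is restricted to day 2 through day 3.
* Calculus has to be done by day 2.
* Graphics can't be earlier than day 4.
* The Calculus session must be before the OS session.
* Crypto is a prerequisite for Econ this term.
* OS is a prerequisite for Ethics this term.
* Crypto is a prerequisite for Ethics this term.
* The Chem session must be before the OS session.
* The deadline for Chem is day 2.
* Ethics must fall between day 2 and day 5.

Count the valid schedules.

Splitting on Graphics: it can be day 4 (15), day 5 (15), day 6 (15). Listing each branch's schedules as (Econ, Ethics, OS, Crypto, Chem, Calculus) by day number:
Graphics=day 4: (3,3,2,2,1,1) (3,4,2,2,1,1) (3,4,3,2,1,1) (3,4,3,2,1,2) (3,4,3,2,2,1) (3,4,3,2,2,2) (3,5,2,2,1,1) (3,5,3,2,1,1) (3,5,3,2,1,2) (3,5,3,2,2,1) (3,5,3,2,2,2) (3,5,4,2,1,1) (3,5,4,2,1,2) (3,5,4,2,2,1) (3,5,4,2,2,2) — 15.
Graphics=day 5: (3,3,2,2,1,1) (3,4,2,2,1,1) (3,4,3,2,1,1) (3,4,3,2,1,2) (3,4,3,2,2,1) (3,4,3,2,2,2) (3,5,2,2,1,1) (3,5,3,2,1,1) (3,5,3,2,1,2) (3,5,3,2,2,1) (3,5,3,2,2,2) (3,5,4,2,1,1) (3,5,4,2,1,2) (3,5,4,2,2,1) (3,5,4,2,2,2) — 15.
Graphics=day 6: (3,3,2,2,1,1) (3,4,2,2,1,1) (3,4,3,2,1,1) (3,4,3,2,1,2) (3,4,3,2,2,1) (3,4,3,2,2,2) (3,5,2,2,1,1) (3,5,3,2,1,1) (3,5,3,2,1,2) (3,5,3,2,2,1) (3,5,3,2,2,2) (3,5,4,2,1,1) (3,5,4,2,1,2) (3,5,4,2,2,1) (3,5,4,2,2,2) — 15.
Summing: 15 + 15 + 15 = 45.

45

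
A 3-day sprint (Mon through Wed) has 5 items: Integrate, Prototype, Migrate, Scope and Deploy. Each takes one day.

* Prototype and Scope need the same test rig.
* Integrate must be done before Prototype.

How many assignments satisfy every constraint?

Splitting on Integrate: it can be Mon (36), Tue (18). Listing each branch's schedules as (Prototype, Migrate, Scope, Deploy):
Integrate=Mon: (Tue,Mon,Mon,Mon) (Tue,Mon,Mon,Tue) (Tue,Mon,Mon,Wed) (Tue,Mon,Wed,Mon) (Tue,Mon,Wed,Tue) (Tue,Mon,Wed,Wed) (Tue,Tue,Mon,Mon) (Tue,Tue,Mon,Tue) (Tue,Tue,Mon,Wed) (Tue,Tue,Wed,Mon) (Tue,Tue,Wed,Tue) (Tue,Tue,Wed,Wed) (Tue,Wed,Mon,Mon) (Tue,Wed,Mon,Tue) (Tue,Wed,Mon,Wed) (Tue,Wed,Wed,Mon) (Tue,Wed,Wed,Tue) (Tue,Wed,Wed,Wed) (Wed,Mon,Mon,Mon) (Wed,Mon,Mon,Tue) (Wed,Mon,Mon,Wed) (Wed,Mon,Tue,Mon) (Wed,Mon,Tue,Tue) (Wed,Mon,Tue,Wed) (Wed,Tue,Mon,Mon) (Wed,Tue,Mon,Tue) (Wed,Tue,Mon,Wed) (Wed,Tue,Tue,Mon) (Wed,Tue,Tue,Tue) (Wed,Tue,Tue,Wed) (Wed,Wed,Mon,Mon) (Wed,Wed,Mon,Tue) (Wed,Wed,Mon,Wed) (Wed,Wed,Tue,Mon) (Wed,Wed,Tue,Tue) (Wed,Wed,Tue,Wed) — 36.
Integrate=Tue: (Wed,Mon,Mon,Mon) (Wed,Mon,Mon,Tue) (Wed,Mon,Mon,Wed) (Wed,Mon,Tue,Mon) (Wed,Mon,Tue,Tue) (Wed,Mon,Tue,Wed) (Wed,Tue,Mon,Mon) (Wed,Tue,Mon,Tue) (Wed,Tue,Mon,Wed) (Wed,Tue,Tue,Mon) (Wed,Tue,Tue,Tue) (Wed,Tue,Tue,Wed) (Wed,Wed,Mon,Mon) (Wed,Wed,Mon,Tue) (Wed,Wed,Mon,Wed) (Wed,Wed,Tue,Mon) (Wed,Wed,Tue,Tue) (Wed,Wed,Tue,Wed) — 18.
Summing: 36 + 18 = 54.

54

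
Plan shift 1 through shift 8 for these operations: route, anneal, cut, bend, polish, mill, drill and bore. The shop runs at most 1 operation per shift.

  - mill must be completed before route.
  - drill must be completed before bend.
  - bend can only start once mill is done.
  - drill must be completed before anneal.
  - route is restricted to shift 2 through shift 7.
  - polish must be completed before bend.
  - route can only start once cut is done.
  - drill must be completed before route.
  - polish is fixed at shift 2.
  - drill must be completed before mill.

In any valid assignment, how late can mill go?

shift 6

Precedence pushes mill to at least shift 2; downstream work caps mill at shift 6.
mill at shift 6 is achievable: bend=shift 8, bore=shift 5, anneal=shift 3, mill=shift 6, route=shift 7, polish=shift 2, drill=shift 1, cut=shift 4.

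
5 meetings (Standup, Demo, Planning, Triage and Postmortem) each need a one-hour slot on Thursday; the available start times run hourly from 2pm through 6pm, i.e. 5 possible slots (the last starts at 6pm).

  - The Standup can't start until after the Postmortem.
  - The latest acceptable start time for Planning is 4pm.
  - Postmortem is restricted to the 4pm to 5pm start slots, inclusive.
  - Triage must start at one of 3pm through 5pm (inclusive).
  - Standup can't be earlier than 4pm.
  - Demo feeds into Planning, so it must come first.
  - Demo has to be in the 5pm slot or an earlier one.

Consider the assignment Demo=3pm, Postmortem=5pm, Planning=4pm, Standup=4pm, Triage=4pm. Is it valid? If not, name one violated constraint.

The latest acceptable start time for Planning is 4pm — holds.
Demo feeds into Planning, so it must come first — holds.
Demo has to be in the 5pm slot or an earlier one — holds.
Standup can't be earlier than 4pm — holds.
The Standup can't start until after the Postmortem — violated.
Triage must start at one of 3pm through 5pm (inclusive) — holds.
Postmortem is restricted to the 4pm to 5pm start slots, inclusive — holds.

No — it violates: The Standup can't start until after the Postmortem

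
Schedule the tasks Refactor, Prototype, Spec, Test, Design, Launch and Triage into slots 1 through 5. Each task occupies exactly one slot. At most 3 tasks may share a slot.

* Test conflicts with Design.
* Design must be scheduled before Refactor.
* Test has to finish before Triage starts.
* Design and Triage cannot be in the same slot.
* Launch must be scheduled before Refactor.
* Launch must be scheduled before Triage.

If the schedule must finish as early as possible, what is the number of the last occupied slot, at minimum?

The precedence chain requires at least 2 distinct slots.
With at most 3 per slot and 7 tasks, at least 3 slots are needed.
3 works (last occupied slot: 3): for example Prototype -> 1, Launch -> 1, Spec -> 2, Refactor -> 2, Triage -> 3, Test -> 2, Design -> 1.

3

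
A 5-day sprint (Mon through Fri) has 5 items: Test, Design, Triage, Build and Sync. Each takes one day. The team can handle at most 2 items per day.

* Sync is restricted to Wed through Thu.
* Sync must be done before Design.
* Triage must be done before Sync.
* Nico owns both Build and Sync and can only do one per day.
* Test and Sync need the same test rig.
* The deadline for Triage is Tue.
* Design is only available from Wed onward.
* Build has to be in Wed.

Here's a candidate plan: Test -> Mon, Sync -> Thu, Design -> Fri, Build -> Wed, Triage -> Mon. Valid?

Yes, all constraints hold

Sync must be done before Design — holds.
Design is only available from Wed onward — holds.
Sync is restricted to Wed through Thu — holds.
Nico owns both Build and Sync and can only do one per day — holds.
Test and Sync need the same test rig — holds.
Build has to be in Wed — holds.
The deadline for Triage is Tue — holds.
Triage must be done before Sync — holds.
The team can handle at most 2 items per day — holds.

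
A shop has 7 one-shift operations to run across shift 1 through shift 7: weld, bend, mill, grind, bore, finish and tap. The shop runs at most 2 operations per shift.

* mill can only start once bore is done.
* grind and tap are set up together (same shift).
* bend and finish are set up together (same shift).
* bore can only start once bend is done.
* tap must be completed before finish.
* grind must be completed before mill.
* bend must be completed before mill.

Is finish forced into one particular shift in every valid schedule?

No

finish can be shift 2 (e.g. weld -> shift 3; tap -> shift 1; mill -> shift 4; finish -> shift 2; bore -> shift 3; bend -> shift 2; grind -> shift 1) or shift 3 (e.g. weld in shift 2, mill in shift 5, tap in shift 1, bore in shift 4, finish in shift 3, bend in shift 3, grind in shift 1).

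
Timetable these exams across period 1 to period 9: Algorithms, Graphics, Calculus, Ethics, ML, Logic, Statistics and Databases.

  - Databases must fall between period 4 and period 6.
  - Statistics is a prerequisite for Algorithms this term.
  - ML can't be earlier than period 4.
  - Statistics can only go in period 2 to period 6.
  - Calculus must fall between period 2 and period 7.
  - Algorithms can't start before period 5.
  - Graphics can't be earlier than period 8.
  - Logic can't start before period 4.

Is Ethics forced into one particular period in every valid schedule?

Ethics can be period 1 (e.g. Calculus -> period 2; Graphics -> period 8; Algorithms -> period 5; Logic -> period 4; Databases -> period 4; Statistics -> period 2; ML -> period 4; Ethics -> period 1) or period 2 (e.g. Logic in period 4; Ethics in period 2; Statistics in period 2; Graphics in period 8; Algorithms in period 5; Calculus in period 2; Databases in period 4; ML in period 4).

No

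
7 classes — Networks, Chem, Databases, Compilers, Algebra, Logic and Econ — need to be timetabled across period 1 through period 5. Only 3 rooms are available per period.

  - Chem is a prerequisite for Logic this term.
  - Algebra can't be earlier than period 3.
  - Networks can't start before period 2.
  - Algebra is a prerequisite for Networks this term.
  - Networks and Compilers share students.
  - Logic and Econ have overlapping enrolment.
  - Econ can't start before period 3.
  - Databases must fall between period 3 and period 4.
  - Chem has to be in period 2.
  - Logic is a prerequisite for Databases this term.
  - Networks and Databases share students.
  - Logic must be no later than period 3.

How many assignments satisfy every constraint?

Splitting on Compilers: it can be period 1 (4), period 2 (4), period 3 (4), period 4 (3). Listing each branch's schedules as (Networks, Chem, Databases, Algebra, Logic, Econ) by period number:
Compilers=period 1: (5,2,4,3,3,4) (5,2,4,3,3,5) (5,2,4,4,3,4) (5,2,4,4,3,5) — 4.
Compilers=period 2: (5,2,4,3,3,4) (5,2,4,3,3,5) (5,2,4,4,3,4) (5,2,4,4,3,5) — 4.
Compilers=period 3: (5,2,4,3,3,4) (5,2,4,3,3,5) (5,2,4,4,3,4) (5,2,4,4,3,5) — 4.
Compilers=period 4: (5,2,4,3,3,4) (5,2,4,3,3,5) (5,2,4,4,3,5) — 3.
Summing: 4 + 4 + 4 + 3 = 15.

15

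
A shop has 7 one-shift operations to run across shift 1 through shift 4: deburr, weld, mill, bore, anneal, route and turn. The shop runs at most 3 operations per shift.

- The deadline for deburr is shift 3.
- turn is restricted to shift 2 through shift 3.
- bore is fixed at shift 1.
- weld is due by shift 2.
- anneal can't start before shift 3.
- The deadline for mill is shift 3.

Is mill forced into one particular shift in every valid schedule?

No

mill can be shift 1 (e.g. bore in shift 1; anneal in shift 3; route in shift 2; weld in shift 1; mill in shift 1; turn in shift 2; deburr in shift 2) or shift 2 (e.g. anneal -> shift 3; mill -> shift 2; bore -> shift 1; deburr -> shift 1; weld -> shift 1; turn -> shift 2; route -> shift 2).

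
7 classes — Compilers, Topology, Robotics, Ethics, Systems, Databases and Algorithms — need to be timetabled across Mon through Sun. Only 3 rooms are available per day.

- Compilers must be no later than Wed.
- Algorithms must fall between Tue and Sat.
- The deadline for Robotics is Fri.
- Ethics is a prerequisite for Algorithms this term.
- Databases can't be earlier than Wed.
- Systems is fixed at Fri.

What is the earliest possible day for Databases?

Wed

Databases is available from Wed.
Databases at Wed is achievable: Systems -> Fri, Topology -> Tue, Robotics -> Mon, Compilers -> Mon, Ethics -> Mon, Databases -> Wed, Algorithms -> Tue.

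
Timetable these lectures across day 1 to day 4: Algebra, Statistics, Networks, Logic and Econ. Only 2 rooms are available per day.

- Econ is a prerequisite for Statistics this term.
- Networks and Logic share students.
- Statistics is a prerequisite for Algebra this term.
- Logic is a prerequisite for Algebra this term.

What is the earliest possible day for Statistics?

day 2

Precedence pushes Statistics to at least day 2; downstream work caps Statistics at day 3.
Statistics at day 2 is achievable: Econ=day 1; Algebra=day 3; Logic=day 1; Networks=day 2; Statistics=day 2.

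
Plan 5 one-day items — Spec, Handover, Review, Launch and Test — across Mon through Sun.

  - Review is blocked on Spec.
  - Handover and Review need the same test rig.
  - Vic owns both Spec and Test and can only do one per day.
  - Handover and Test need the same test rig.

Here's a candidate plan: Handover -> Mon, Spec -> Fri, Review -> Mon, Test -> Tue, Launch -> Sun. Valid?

Vic owns both Spec and Test and can only do one per day — holds.
Handover and Review need the same test rig — violated.
Review is blocked on Spec — violated.
Handover and Test need the same test rig — holds.

No. Handover and Review need the same test rig is not satisfied.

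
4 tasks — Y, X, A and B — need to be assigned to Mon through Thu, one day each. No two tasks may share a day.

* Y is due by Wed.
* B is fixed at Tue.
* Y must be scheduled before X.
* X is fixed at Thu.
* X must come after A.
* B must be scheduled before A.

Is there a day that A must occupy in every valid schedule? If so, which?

B is fixed at Tue and must come before A, so A is at least Wed.
X is fixed at Thu and must come after A, so A is at most Wed.
So A must be Wed.

Wed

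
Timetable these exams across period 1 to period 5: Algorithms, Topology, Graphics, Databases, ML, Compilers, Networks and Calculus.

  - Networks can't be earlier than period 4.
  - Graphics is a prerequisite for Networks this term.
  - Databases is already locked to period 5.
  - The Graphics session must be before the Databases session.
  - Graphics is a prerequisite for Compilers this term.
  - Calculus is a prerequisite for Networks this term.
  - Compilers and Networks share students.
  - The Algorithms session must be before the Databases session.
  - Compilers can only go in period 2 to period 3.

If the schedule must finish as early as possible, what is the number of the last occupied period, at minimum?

5

The precedence chain requires at least 2 distinct periods.
Databases can't be placed before period 5, so the schedule must run through at least period 5.
5 works (last occupied period: period 5): for example Compilers -> period 2, Databases -> period 5, Topology -> period 1, Algorithms -> period 1, Networks -> period 4, Calculus -> period 1, Graphics -> period 1, ML -> period 1.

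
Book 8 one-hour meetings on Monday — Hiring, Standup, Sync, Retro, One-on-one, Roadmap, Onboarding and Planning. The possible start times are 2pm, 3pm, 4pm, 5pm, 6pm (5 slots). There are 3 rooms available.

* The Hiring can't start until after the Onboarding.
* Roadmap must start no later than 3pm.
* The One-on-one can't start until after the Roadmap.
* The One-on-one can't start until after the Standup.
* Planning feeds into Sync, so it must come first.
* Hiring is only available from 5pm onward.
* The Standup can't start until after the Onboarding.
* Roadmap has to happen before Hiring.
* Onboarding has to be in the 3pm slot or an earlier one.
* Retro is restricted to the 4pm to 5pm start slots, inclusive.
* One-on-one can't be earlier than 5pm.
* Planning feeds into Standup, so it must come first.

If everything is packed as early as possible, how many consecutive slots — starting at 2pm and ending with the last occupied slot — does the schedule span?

The precedence chain requires at least 3 distinct slots.
With at most 3 per slot and 8 meetings, at least 3 slots are needed.
Hiring can't be placed before 5pm — that is slot 4 counting from 2pm — so the schedule must run through at least 4 slots.
4 works (last occupied slot: 5pm): for example Hiring -> 5pm, Roadmap -> 2pm, Onboarding -> 2pm, Planning -> 2pm, Retro -> 4pm, Sync -> 3pm, One-on-one -> 5pm, Standup -> 3pm.

4 slots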